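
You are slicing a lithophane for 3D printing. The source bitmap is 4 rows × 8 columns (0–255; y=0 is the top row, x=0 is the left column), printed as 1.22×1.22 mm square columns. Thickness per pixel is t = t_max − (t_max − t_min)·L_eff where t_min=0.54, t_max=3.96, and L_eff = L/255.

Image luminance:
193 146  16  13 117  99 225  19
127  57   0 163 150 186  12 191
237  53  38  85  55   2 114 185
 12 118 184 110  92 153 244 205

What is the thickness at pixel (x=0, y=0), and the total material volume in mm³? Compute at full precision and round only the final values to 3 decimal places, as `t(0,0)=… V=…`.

span = t_max - t_min = 3.96 - 0.54 = 3.420
L(0,0) = 193, L_eff = 193/255 = 0.756863
t(0,0) = 3.96 - 3.420·0.756863 = 1.372
Σt over all 4·8 pixels = 333303/4250 ≈ 78.4242353
V = pitch²·Σt = 1.22²·333303/4250 = 116.727

t(0,0)=1.372 V=116.727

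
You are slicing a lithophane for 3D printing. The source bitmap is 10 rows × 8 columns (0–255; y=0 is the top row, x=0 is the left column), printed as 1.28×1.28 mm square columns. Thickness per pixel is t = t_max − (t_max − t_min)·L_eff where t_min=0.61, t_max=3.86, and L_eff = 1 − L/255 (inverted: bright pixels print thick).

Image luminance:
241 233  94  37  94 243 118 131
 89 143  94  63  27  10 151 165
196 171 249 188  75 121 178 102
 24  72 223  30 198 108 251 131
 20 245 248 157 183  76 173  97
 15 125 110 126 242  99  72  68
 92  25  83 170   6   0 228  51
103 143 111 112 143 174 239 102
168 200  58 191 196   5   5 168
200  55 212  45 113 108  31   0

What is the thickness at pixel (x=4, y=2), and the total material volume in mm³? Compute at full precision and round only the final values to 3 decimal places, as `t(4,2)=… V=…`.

span = t_max - t_min = 3.86 - 0.61 = 3.250
L(4,2) = 75, L_eff = 1 - 75/255 = 0.705882 (inverted)
t(4,2) = 3.86 - 3.250·0.705882 = 1.566
Σt over all 10·8 pixels = 174.25
V = pitch²·Σt = 1.28²·174.25 = 285.491

t(4,2)=1.566 V=285.491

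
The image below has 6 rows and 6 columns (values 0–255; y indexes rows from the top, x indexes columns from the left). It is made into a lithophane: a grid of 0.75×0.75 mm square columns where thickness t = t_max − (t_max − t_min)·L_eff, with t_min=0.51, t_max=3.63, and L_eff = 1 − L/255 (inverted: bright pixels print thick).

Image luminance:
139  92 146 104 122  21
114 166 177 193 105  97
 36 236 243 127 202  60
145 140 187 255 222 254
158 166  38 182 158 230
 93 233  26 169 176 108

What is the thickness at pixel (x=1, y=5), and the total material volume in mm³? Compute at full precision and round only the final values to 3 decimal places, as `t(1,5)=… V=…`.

t(1,5)=3.361 V=46.942

span = t_max - t_min = 3.63 - 0.51 = 3.120
L(1,5) = 233, L_eff = 1 - 233/255 = 0.086275 (inverted)
t(1,5) = 3.63 - 3.120·0.086275 = 3.361
Σt over all 6·6 pixels = 35467/425 ≈ 83.4517647
V = pitch²·Σt = 0.75²·35467/425 = 46.942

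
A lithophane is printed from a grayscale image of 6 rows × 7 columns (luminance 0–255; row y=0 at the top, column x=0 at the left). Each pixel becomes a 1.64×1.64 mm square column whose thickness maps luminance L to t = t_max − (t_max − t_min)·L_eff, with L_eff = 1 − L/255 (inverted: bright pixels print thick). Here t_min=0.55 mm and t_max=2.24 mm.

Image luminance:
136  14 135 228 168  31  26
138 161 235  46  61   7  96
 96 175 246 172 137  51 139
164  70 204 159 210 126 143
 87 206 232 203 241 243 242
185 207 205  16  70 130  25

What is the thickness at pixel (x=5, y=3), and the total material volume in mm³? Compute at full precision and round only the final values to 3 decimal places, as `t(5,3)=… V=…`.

t(5,3)=1.385 V=166.692

span = t_max - t_min = 2.24 - 0.55 = 1.690
L(5,3) = 126, L_eff = 1 - 126/255 = 0.505882 (inverted)
t(5,3) = 2.24 - 1.690·0.505882 = 1.385
Σt over all 6·7 pixels = 395101/6375 ≈ 61.9766275
V = pitch²·Σt = 1.64²·395101/6375 = 166.692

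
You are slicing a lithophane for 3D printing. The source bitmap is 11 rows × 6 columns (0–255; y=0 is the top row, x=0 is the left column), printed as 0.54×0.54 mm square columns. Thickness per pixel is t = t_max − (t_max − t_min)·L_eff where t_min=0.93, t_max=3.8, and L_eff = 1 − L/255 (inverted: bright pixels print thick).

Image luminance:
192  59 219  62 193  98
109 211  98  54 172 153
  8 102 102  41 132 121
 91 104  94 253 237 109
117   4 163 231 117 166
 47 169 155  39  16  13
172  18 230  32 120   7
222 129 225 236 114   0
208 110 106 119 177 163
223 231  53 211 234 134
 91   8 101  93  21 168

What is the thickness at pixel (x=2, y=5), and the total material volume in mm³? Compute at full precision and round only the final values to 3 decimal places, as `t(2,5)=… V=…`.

span = t_max - t_min = 3.8 - 0.93 = 2.870
L(2,5) = 155, L_eff = 1 - 155/255 = 0.392157 (inverted)
t(2,5) = 3.8 - 2.870·0.392157 = 2.675
Σt over all 11·6 pixels = 3920599/25500 ≈ 153.7489804
V = pitch²·Σt = 0.54²·3920599/25500 = 44.833

t(2,5)=2.675 V=44.833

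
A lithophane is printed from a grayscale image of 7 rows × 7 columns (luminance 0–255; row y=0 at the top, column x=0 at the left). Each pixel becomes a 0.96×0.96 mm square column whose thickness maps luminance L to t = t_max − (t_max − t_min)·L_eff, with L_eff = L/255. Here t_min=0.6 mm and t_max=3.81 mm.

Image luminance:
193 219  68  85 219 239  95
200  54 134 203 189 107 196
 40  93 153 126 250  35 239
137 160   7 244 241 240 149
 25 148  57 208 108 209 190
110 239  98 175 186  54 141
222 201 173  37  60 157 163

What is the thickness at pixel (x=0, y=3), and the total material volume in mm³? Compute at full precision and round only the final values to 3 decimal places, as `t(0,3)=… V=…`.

t(0,3)=2.085 V=87.642

span = t_max - t_min = 3.81 - 0.6 = 3.210
L(0,3) = 137, L_eff = 137/255 = 0.537255
t(0,3) = 3.81 - 3.210·0.537255 = 2.085
Σt over all 7·7 pixels = 95.098
V = pitch²·Σt = 0.96²·95.098 = 87.642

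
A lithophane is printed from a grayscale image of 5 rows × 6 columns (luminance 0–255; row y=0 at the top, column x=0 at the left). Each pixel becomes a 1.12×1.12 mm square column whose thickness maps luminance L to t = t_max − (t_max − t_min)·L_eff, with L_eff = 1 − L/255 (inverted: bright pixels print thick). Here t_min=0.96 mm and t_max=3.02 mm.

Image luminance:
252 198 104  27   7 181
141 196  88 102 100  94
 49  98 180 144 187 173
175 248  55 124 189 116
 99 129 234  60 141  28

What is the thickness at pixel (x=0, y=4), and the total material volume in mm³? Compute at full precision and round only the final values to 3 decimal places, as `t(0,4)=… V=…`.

span = t_max - t_min = 3.02 - 0.96 = 2.060
L(0,4) = 99, L_eff = 1 - 99/255 = 0.611765 (inverted)
t(0,4) = 3.02 - 2.060·0.611765 = 1.760
Σt over all 5·6 pixels = 770857/12750 ≈ 60.4593725
V = pitch²·Σt = 1.12²·770857/12750 = 75.840

t(0,4)=1.760 V=75.840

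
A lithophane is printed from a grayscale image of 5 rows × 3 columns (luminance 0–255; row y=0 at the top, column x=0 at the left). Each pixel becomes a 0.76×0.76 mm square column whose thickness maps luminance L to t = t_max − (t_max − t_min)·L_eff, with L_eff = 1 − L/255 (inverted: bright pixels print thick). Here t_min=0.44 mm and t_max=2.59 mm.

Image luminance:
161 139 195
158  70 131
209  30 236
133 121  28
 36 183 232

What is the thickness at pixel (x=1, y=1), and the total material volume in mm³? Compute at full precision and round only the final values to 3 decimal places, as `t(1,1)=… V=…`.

span = t_max - t_min = 2.59 - 0.44 = 2.150
L(1,1) = 70, L_eff = 1 - 70/255 = 0.725490 (inverted)
t(1,1) = 2.59 - 2.150·0.725490 = 1.030
Σt over all 5·3 pixels = 61163/2550 ≈ 23.9854902
V = pitch²·Σt = 0.76²·61163/2550 = 13.854

t(1,1)=1.030 V=13.854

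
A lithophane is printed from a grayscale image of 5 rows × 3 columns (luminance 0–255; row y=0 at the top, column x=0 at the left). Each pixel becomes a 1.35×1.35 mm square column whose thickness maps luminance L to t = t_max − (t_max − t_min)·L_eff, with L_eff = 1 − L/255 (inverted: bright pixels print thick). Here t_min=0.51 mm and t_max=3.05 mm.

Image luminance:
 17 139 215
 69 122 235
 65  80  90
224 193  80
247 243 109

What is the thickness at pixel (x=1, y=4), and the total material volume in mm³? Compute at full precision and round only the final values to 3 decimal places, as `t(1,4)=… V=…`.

t(1,4)=2.930 V=52.573

span = t_max - t_min = 3.05 - 0.51 = 2.540
L(1,4) = 243, L_eff = 1 - 243/255 = 0.047059 (inverted)
t(1,4) = 3.05 - 2.540·0.047059 = 2.930
Σt over all 5·3 pixels = 735587/25500 ≈ 28.8465490
V = pitch²·Σt = 1.35²·735587/25500 = 52.573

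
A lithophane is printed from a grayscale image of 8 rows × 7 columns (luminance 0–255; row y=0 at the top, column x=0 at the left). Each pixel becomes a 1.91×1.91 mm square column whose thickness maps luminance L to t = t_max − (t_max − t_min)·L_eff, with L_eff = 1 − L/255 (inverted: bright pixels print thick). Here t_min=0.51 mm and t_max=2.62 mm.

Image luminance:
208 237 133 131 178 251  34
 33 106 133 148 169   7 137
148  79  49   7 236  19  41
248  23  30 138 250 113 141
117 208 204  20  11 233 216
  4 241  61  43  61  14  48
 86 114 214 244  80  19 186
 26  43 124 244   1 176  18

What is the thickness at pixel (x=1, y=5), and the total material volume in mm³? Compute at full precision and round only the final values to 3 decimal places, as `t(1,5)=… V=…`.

t(1,5)=2.504 V=299.887

span = t_max - t_min = 2.62 - 0.51 = 2.110
L(1,5) = 241, L_eff = 1 - 241/255 = 0.054902 (inverted)
t(1,5) = 2.62 - 2.110·0.054902 = 2.504
Σt over all 8·7 pixels = 698731/8500 ≈ 82.2036471
V = pitch²·Σt = 1.91²·698731/8500 = 299.887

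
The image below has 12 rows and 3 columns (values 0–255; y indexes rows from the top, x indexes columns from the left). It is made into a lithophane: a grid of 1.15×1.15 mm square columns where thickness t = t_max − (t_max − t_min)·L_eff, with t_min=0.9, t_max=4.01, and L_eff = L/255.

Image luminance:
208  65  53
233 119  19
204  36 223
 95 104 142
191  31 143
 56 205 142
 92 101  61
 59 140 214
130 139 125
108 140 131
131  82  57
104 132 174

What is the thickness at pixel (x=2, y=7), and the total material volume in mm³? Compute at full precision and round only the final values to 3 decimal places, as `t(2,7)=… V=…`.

t(2,7)=1.400 V=120.125

span = t_max - t_min = 4.01 - 0.9 = 3.110
L(2,7) = 214, L_eff = 214/255 = 0.839216
t(2,7) = 4.01 - 3.110·0.839216 = 1.400
Σt over all 12·3 pixels = 772067/8500 ≈ 90.8314118
V = pitch²·Σt = 1.15²·772067/8500 = 120.125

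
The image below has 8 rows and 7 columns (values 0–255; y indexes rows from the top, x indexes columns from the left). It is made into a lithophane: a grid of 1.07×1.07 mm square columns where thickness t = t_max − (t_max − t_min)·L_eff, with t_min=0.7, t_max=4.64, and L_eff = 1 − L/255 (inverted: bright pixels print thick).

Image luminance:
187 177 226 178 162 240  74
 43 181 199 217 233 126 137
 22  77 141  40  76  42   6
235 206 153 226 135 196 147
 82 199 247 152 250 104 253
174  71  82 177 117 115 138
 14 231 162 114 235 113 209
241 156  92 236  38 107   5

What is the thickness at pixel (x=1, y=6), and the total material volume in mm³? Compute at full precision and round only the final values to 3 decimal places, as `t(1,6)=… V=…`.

span = t_max - t_min = 4.64 - 0.7 = 3.940
L(1,6) = 231, L_eff = 1 - 231/255 = 0.094118 (inverted)
t(1,6) = 4.64 - 3.940·0.094118 = 4.269
Σt over all 8·7 pixels = 352402/2125 ≈ 165.8362353
V = pitch²·Σt = 1.07²·352402/2125 = 189.866

t(1,6)=4.269 V=189.866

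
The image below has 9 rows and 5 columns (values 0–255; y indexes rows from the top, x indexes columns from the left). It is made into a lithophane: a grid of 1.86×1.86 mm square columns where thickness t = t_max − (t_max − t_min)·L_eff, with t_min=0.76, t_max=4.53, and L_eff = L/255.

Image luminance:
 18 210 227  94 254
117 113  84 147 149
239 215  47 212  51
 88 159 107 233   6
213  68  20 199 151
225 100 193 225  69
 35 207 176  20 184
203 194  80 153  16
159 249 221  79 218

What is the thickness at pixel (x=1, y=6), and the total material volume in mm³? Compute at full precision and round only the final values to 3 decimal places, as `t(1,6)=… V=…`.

t(1,6)=1.470 V=376.512

span = t_max - t_min = 4.53 - 0.76 = 3.770
L(1,6) = 207, L_eff = 207/255 = 0.811765
t(1,6) = 4.53 - 3.770·0.811765 = 1.470
Σt over all 9·5 pixels = 693799/6375 ≈ 108.8312157
V = pitch²·Σt = 1.86²·693799/6375 = 376.512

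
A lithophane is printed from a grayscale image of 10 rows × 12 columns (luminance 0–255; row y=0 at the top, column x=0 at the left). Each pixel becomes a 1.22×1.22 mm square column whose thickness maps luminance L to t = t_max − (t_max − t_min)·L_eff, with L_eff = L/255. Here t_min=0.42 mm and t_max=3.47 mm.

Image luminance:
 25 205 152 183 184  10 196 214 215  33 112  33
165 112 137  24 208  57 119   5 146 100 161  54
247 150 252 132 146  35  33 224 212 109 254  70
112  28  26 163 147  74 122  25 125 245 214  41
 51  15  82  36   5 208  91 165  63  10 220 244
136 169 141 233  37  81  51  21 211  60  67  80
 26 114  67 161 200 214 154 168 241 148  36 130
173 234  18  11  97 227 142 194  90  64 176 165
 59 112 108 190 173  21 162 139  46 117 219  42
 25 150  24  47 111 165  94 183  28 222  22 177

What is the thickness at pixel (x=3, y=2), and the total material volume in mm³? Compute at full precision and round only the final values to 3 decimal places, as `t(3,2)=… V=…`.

span = t_max - t_min = 3.47 - 0.42 = 3.050
L(3,2) = 132, L_eff = 132/255 = 0.517647
t(3,2) = 3.47 - 3.050·0.517647 = 1.891
Σt over all 10·12 pixels = 73253/300 ≈ 244.1766667
V = pitch²·Σt = 1.22²·73253/300 = 363.433

t(3,2)=1.891 V=363.433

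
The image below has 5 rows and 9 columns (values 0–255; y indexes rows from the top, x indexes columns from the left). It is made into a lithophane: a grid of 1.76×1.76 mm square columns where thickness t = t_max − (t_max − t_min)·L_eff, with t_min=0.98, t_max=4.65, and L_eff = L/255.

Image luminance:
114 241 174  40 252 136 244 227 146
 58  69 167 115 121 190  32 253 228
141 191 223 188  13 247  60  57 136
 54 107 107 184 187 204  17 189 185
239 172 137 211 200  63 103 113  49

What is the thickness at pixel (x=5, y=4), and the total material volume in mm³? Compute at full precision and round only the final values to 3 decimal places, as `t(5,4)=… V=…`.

span = t_max - t_min = 4.65 - 0.98 = 3.670
L(5,4) = 63, L_eff = 63/255 = 0.247059
t(5,4) = 4.65 - 3.670·0.247059 = 3.743
Σt over all 5·9 pixels = 2919547/25500 ≈ 114.4920392
V = pitch²·Σt = 1.76²·2919547/25500 = 354.651

t(5,4)=3.743 V=354.651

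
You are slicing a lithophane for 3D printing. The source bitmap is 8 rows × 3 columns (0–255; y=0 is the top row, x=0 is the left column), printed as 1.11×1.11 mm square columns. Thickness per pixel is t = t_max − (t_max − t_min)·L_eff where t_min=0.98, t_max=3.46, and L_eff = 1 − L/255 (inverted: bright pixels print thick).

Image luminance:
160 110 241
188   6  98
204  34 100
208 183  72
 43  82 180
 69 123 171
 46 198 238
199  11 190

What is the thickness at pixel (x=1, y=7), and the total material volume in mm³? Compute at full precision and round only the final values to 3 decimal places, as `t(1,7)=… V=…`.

span = t_max - t_min = 3.46 - 0.98 = 2.480
L(1,7) = 11, L_eff = 1 - 11/255 = 0.956863 (inverted)
t(1,7) = 3.46 - 2.480·0.956863 = 1.087
Σt over all 8·3 pixels = 345488/6375 ≈ 54.1941961
V = pitch²·Σt = 1.11²·345488/6375 = 66.773

t(1,7)=1.087 V=66.773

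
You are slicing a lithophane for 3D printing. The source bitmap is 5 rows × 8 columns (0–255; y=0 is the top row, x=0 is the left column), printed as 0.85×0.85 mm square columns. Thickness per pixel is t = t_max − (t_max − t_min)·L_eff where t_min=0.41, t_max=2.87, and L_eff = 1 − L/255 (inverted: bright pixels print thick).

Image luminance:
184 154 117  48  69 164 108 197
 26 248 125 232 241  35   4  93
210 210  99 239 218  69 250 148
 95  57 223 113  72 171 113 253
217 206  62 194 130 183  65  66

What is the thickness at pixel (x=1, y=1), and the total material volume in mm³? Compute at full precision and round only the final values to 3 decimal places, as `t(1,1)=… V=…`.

span = t_max - t_min = 2.87 - 0.41 = 2.460
L(1,1) = 248, L_eff = 1 - 248/255 = 0.027451 (inverted)
t(1,1) = 2.87 - 2.460·0.027451 = 2.802
Σt over all 5·8 pixels = 151864/2125 ≈ 71.4654118
V = pitch²·Σt = 0.85²·151864/2125 = 51.634

t(1,1)=2.802 V=51.634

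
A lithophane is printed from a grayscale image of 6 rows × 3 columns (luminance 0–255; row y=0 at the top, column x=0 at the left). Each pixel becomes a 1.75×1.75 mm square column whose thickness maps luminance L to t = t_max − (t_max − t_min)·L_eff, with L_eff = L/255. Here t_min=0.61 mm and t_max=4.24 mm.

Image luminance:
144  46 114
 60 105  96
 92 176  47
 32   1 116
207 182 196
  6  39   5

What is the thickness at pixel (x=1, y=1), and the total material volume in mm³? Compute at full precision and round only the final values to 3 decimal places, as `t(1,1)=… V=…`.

span = t_max - t_min = 4.24 - 0.61 = 3.630
L(1,1) = 105, L_eff = 105/255 = 0.411765
t(1,1) = 4.24 - 3.630·0.411765 = 2.745
Σt over all 6·3 pixels = 111844/2125 ≈ 52.6324706
V = pitch²·Σt = 1.75²·111844/2125 = 161.187

t(1,1)=2.745 V=161.187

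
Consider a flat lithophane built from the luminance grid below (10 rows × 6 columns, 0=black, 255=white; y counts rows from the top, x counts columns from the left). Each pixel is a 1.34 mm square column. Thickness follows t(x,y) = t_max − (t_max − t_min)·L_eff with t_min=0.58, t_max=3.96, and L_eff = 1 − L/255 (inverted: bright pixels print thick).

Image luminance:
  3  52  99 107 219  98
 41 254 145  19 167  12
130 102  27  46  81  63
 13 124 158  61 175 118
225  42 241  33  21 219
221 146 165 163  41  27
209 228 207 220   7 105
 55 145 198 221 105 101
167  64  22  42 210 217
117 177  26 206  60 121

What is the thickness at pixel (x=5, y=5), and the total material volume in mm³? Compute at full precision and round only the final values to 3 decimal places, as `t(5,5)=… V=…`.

span = t_max - t_min = 3.96 - 0.58 = 3.380
L(5,5) = 27, L_eff = 1 - 27/255 = 0.894118 (inverted)
t(5,5) = 3.96 - 3.380·0.894118 = 0.938
Σt over all 10·6 pixels = 820786/6375 ≈ 128.7507451
V = pitch²·Σt = 1.34²·820786/6375 = 231.185

t(5,5)=0.938 V=231.185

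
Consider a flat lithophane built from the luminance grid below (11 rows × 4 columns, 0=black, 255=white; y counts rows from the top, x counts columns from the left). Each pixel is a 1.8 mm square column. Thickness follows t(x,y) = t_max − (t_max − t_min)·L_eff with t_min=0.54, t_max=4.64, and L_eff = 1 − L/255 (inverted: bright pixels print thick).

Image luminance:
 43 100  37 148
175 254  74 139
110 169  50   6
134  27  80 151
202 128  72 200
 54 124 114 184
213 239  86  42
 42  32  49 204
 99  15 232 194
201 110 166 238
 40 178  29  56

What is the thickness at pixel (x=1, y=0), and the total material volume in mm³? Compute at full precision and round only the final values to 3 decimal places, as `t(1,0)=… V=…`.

t(1,0)=2.148 V=349.956

span = t_max - t_min = 4.64 - 0.54 = 4.100
L(1,0) = 100, L_eff = 1 - 100/255 = 0.607843 (inverted)
t(1,0) = 4.64 - 4.100·0.607843 = 2.148
Σt over all 11·4 pixels = 137714/1275 ≈ 108.0109804
V = pitch²·Σt = 1.8²·137714/1275 = 349.956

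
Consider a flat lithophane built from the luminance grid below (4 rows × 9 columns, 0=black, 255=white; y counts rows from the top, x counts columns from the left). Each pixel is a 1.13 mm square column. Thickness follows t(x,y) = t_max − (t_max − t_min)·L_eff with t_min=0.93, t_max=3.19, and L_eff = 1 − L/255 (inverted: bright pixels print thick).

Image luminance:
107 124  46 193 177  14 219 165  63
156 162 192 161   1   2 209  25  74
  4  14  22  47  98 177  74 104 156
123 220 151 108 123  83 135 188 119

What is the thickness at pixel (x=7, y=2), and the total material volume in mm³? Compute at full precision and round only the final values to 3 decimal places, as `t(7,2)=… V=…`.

span = t_max - t_min = 3.19 - 0.93 = 2.260
L(7,2) = 104, L_eff = 1 - 104/255 = 0.592157 (inverted)
t(7,2) = 3.19 - 2.260·0.592157 = 1.852
Σt over all 4·9 pixels = 441469/6375 ≈ 69.2500392
V = pitch²·Σt = 1.13²·441469/6375 = 88.425

t(7,2)=1.852 V=88.425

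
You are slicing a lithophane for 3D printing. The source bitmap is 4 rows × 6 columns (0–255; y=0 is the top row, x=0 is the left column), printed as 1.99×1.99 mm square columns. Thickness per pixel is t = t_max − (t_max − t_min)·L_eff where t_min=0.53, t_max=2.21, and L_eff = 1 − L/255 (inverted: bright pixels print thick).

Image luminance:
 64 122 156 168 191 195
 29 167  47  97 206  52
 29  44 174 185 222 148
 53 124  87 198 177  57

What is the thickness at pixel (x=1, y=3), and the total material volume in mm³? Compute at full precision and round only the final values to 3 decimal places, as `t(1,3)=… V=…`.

t(1,3)=1.347 V=128.434

span = t_max - t_min = 2.21 - 0.53 = 1.680
L(1,3) = 124, L_eff = 1 - 124/255 = 0.513725 (inverted)
t(1,3) = 2.21 - 1.680·0.513725 = 1.347
Σt over all 4·6 pixels = 32.432
V = pitch²·Σt = 1.99²·32.432 = 128.434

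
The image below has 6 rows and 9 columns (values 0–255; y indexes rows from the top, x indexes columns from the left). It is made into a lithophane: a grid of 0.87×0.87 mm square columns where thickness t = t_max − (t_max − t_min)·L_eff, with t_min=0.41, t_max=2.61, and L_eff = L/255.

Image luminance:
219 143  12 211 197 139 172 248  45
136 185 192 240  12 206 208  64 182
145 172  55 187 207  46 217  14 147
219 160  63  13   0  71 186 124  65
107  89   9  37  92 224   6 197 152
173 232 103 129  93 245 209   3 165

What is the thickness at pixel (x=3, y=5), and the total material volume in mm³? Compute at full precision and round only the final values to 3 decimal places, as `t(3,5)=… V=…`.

span = t_max - t_min = 2.61 - 0.41 = 2.200
L(3,5) = 129, L_eff = 129/255 = 0.505882
t(3,5) = 2.61 - 2.200·0.505882 = 1.497
Σt over all 6·9 pixels = 67241/850 ≈ 79.1070588
V = pitch²·Σt = 0.87²·67241/850 = 59.876

t(3,5)=1.497 V=59.876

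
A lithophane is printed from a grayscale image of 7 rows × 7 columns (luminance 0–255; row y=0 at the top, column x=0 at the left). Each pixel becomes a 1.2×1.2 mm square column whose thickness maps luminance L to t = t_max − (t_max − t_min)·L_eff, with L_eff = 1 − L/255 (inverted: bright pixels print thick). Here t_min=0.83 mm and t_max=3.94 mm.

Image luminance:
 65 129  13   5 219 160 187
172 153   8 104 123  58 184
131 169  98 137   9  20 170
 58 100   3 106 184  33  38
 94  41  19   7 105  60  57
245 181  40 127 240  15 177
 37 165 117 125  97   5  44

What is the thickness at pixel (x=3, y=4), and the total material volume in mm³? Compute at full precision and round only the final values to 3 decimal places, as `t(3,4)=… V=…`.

span = t_max - t_min = 3.94 - 0.83 = 3.110
L(3,4) = 7, L_eff = 1 - 7/255 = 0.972549 (inverted)
t(3,4) = 3.94 - 3.110·0.972549 = 0.915
Σt over all 7·7 pixels = 2540459/25500 ≈ 99.6258431
V = pitch²·Σt = 1.2²·2540459/25500 = 143.461

t(3,4)=0.915 V=143.461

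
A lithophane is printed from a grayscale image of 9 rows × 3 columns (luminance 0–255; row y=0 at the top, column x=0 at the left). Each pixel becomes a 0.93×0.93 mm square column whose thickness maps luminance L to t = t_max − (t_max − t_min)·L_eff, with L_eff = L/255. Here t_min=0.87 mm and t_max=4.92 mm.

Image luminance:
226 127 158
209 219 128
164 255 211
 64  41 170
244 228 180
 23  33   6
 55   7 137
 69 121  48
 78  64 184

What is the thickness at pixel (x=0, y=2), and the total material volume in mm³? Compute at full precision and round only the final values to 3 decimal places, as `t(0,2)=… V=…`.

span = t_max - t_min = 4.92 - 0.87 = 4.050
L(0,2) = 164, L_eff = 164/255 = 0.643137
t(0,2) = 4.92 - 4.050·0.643137 = 2.315
Σt over all 9·3 pixels = 26541/340 ≈ 78.0617647
V = pitch²·Σt = 0.93²·26541/340 = 67.516

t(0,2)=2.315 V=67.516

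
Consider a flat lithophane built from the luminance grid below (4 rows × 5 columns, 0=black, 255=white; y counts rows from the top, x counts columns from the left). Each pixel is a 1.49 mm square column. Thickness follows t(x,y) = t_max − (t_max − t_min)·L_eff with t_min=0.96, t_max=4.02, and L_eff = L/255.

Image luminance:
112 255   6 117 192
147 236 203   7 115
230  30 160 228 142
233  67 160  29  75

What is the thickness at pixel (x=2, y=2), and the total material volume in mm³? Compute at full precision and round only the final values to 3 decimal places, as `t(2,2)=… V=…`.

t(2,2)=2.100 V=105.393

span = t_max - t_min = 4.02 - 0.96 = 3.060
L(2,2) = 160, L_eff = 160/255 = 0.627451
t(2,2) = 4.02 - 3.060·0.627451 = 2.100
Σt over all 4·5 pixels = 47.472
V = pitch²·Σt = 1.49²·47.472 = 105.393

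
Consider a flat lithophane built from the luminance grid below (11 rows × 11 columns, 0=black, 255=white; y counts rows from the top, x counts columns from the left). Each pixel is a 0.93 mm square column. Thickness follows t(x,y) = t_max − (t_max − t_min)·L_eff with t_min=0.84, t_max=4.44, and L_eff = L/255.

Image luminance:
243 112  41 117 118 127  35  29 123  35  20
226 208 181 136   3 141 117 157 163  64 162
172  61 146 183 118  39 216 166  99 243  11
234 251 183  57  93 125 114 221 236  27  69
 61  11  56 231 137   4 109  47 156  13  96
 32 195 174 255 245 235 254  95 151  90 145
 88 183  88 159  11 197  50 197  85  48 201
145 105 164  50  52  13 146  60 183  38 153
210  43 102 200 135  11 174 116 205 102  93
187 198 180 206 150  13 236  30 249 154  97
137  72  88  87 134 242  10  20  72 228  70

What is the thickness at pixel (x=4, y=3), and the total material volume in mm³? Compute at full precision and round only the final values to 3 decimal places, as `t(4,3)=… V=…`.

t(4,3)=3.127 V=280.515

span = t_max - t_min = 4.44 - 0.84 = 3.600
L(4,3) = 93, L_eff = 93/255 = 0.364706
t(4,3) = 4.44 - 3.600·0.364706 = 3.127
Σt over all 11·11 pixels = 137841/425 ≈ 324.3317647
V = pitch²·Σt = 0.93²·137841/425 = 280.515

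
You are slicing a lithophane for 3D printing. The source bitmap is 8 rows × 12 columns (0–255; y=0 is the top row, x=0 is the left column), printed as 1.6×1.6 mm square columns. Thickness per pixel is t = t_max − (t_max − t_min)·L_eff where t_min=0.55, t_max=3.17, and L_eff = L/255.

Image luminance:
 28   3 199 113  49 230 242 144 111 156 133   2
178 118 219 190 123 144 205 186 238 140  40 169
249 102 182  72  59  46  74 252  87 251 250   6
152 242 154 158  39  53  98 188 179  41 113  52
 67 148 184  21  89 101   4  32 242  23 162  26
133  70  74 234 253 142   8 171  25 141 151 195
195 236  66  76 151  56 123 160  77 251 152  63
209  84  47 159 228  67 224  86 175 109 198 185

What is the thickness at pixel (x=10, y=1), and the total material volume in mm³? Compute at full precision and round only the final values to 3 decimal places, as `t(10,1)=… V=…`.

t(10,1)=2.759 V=449.433

span = t_max - t_min = 3.17 - 0.55 = 2.620
L(10,1) = 40, L_eff = 40/255 = 0.156863
t(10,1) = 3.17 - 2.620·0.156863 = 2.759
Σt over all 8·12 pixels = 1119194/6375 ≈ 175.5598431
V = pitch²·Σt = 1.6²·1119194/6375 = 449.433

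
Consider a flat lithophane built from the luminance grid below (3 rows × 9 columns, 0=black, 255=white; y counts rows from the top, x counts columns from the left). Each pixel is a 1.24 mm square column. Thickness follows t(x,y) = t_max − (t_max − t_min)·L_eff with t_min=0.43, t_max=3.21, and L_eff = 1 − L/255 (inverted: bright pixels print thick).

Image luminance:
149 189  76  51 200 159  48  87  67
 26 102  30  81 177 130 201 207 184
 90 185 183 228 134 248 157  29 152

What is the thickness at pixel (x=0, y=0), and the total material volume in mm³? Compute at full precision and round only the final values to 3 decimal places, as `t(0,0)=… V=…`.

t(0,0)=2.054 V=77.695

span = t_max - t_min = 3.21 - 0.43 = 2.780
L(0,0) = 149, L_eff = 1 - 149/255 = 0.415686 (inverted)
t(0,0) = 3.21 - 2.780·0.415686 = 2.054
Σt over all 3·9 pixels = 50.53
V = pitch²·Σt = 1.24²·50.53 = 77.695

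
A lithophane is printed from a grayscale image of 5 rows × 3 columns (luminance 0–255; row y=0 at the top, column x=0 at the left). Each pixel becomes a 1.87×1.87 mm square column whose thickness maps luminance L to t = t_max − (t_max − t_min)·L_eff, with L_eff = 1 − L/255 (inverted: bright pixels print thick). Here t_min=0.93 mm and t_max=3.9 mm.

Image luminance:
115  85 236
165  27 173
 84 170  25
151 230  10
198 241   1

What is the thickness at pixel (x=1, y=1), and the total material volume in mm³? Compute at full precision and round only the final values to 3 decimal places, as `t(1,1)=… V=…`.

t(1,1)=1.244 V=126.614

span = t_max - t_min = 3.9 - 0.93 = 2.970
L(1,1) = 27, L_eff = 1 - 27/255 = 0.894118 (inverted)
t(1,1) = 3.9 - 2.970·0.894118 = 1.244
Σt over all 5·3 pixels = 76941/2125 ≈ 36.2075294
V = pitch²·Σt = 1.87²·76941/2125 = 126.614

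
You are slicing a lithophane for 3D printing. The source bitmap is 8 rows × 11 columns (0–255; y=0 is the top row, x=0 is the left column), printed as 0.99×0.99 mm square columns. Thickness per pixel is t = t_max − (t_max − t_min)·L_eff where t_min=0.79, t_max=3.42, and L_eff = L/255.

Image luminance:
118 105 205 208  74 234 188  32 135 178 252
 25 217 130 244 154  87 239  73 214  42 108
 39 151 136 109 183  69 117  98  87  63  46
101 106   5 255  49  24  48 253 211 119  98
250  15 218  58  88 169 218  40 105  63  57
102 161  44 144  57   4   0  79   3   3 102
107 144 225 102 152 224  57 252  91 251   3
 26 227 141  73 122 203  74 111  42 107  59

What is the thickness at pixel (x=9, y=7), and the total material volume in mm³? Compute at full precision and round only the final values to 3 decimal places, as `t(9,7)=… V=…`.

span = t_max - t_min = 3.42 - 0.79 = 2.630
L(9,7) = 107, L_eff = 107/255 = 0.419608
t(9,7) = 3.42 - 2.630·0.419608 = 2.316
Σt over all 8·11 pixels = 2469377/12750 ≈ 193.6766275
V = pitch²·Σt = 0.99²·2469377/12750 = 189.822

t(9,7)=2.316 V=189.822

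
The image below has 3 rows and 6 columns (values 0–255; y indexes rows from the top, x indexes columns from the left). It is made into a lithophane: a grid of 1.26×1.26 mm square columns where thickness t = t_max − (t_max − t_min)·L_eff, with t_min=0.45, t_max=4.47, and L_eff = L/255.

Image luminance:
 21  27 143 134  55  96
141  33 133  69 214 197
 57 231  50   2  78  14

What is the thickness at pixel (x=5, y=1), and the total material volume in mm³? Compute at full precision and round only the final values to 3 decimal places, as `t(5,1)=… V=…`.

span = t_max - t_min = 4.47 - 0.45 = 4.020
L(5,1) = 197, L_eff = 197/255 = 0.772549
t(5,1) = 4.47 - 4.020·0.772549 = 1.364
Σt over all 3·6 pixels = 22839/425 ≈ 53.7388235
V = pitch²·Σt = 1.26²·22839/425 = 85.316

t(5,1)=1.364 V=85.316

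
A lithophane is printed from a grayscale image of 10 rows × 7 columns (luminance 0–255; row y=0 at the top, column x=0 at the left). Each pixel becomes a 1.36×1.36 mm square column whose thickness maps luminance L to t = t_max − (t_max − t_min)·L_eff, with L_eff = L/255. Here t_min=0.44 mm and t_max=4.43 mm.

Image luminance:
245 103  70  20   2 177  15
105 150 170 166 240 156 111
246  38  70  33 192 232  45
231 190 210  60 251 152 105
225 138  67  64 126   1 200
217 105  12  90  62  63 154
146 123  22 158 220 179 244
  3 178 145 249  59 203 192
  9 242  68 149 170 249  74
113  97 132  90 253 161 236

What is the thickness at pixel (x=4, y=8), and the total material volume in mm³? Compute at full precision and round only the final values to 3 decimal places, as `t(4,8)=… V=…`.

span = t_max - t_min = 4.43 - 0.44 = 3.990
L(4,8) = 170, L_eff = 170/255 = 0.666667
t(4,8) = 4.43 - 3.990·0.666667 = 1.770
Σt over all 10·7 pixels = 1375941/8500 ≈ 161.8754118
V = pitch²·Σt = 1.36²·1375941/8500 = 299.405

t(4,8)=1.770 V=299.405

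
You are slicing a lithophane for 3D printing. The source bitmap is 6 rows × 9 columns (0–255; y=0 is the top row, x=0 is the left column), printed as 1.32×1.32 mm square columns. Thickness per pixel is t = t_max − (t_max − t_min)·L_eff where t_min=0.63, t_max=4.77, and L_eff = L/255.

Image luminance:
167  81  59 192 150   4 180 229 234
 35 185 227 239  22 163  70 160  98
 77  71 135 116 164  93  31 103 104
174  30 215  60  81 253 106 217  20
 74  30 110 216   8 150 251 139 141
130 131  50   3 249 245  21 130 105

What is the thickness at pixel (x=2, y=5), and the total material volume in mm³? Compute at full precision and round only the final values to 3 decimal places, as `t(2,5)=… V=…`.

t(2,5)=3.958 V=258.483

span = t_max - t_min = 4.77 - 0.63 = 4.140
L(2,5) = 50, L_eff = 50/255 = 0.196078
t(2,5) = 4.77 - 4.140·0.196078 = 3.958
Σt over all 6·9 pixels = 630483/4250 ≈ 148.3489412
V = pitch²·Σt = 1.32²·630483/4250 = 258.483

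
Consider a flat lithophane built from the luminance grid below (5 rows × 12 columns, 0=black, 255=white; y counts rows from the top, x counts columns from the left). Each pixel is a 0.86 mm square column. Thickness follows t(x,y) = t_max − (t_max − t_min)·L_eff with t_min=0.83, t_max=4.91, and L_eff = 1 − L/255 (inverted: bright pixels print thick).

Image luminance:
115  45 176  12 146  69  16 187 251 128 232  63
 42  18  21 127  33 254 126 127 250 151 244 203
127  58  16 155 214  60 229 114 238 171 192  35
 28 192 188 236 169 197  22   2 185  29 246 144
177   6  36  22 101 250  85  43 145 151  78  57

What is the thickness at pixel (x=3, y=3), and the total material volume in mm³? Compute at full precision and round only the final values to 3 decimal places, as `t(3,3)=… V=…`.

t(3,3)=4.606 V=124.803

span = t_max - t_min = 4.91 - 0.83 = 4.080
L(3,3) = 236, L_eff = 1 - 236/255 = 0.074510 (inverted)
t(3,3) = 4.91 - 4.080·0.074510 = 4.606
Σt over all 5·12 pixels = 168.744
V = pitch²·Σt = 0.86²·168.744 = 124.803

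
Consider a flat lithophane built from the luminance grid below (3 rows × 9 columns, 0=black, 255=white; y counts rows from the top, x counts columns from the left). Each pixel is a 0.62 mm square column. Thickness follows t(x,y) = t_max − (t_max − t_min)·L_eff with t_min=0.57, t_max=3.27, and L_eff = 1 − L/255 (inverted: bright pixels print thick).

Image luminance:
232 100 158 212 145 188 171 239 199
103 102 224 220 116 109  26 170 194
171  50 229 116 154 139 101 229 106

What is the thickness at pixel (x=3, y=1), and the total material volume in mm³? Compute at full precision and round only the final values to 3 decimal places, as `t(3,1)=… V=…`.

span = t_max - t_min = 3.27 - 0.57 = 2.700
L(3,1) = 220, L_eff = 1 - 220/255 = 0.137255 (inverted)
t(3,1) = 3.27 - 2.700·0.137255 = 2.899
Σt over all 3·9 pixels = 101817/1700 ≈ 59.8923529
V = pitch²·Σt = 0.62²·101817/1700 = 23.023

t(3,1)=2.899 V=23.023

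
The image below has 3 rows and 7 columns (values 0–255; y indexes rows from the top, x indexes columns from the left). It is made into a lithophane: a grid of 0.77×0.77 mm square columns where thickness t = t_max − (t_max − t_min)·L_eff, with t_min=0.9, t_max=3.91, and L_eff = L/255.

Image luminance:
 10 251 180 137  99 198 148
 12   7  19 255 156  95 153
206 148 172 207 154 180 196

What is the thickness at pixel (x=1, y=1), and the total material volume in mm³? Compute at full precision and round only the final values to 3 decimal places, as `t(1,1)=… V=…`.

span = t_max - t_min = 3.91 - 0.9 = 3.010
L(1,1) = 7, L_eff = 7/255 = 0.027451
t(1,1) = 3.91 - 3.010·0.027451 = 3.827
Σt over all 3·7 pixels = 597961/12750 ≈ 46.8989020
V = pitch²·Σt = 0.77²·597961/12750 = 27.806

t(1,1)=3.827 V=27.806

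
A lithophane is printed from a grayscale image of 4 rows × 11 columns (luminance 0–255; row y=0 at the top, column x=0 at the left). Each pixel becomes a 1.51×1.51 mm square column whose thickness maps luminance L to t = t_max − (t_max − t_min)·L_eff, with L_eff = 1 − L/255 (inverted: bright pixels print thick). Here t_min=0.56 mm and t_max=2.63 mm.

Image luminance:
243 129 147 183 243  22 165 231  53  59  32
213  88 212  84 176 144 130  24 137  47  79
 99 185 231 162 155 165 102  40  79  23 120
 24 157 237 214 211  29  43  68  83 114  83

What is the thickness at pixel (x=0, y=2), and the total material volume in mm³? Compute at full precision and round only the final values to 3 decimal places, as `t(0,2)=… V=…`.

t(0,2)=1.364 V=157.334

span = t_max - t_min = 2.63 - 0.56 = 2.070
L(0,2) = 99, L_eff = 1 - 99/255 = 0.611765 (inverted)
t(0,2) = 2.63 - 2.070·0.611765 = 1.364
Σt over all 4·11 pixels = 23461/340 ≈ 69.0029412
V = pitch²·Σt = 1.51²·23461/340 = 157.334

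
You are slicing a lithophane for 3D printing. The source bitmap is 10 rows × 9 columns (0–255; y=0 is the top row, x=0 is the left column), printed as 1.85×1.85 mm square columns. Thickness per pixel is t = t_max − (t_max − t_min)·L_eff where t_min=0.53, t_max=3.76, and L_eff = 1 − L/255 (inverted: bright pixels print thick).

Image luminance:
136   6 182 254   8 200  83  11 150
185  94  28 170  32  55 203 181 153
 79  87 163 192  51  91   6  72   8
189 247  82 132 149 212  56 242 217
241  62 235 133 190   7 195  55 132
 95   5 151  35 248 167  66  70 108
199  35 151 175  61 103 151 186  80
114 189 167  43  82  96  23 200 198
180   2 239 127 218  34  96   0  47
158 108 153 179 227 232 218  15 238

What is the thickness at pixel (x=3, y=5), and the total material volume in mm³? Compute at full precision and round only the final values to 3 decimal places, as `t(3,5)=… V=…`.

t(3,5)=0.973 V=654.211

span = t_max - t_min = 3.76 - 0.53 = 3.230
L(3,5) = 35, L_eff = 1 - 35/255 = 0.862745 (inverted)
t(3,5) = 3.76 - 3.230·0.862745 = 0.973
Σt over all 10·9 pixels = 191.15
V = pitch²·Σt = 1.85²·191.15 = 654.211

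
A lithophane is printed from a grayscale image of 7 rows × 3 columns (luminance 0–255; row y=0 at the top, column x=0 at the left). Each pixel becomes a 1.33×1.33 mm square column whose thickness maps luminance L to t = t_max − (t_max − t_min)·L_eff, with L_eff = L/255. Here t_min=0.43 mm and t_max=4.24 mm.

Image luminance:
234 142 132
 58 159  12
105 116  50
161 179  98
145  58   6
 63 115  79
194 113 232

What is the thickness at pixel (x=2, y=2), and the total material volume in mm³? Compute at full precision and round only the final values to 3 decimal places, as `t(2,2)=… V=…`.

span = t_max - t_min = 4.24 - 0.43 = 3.810
L(2,2) = 50, L_eff = 50/255 = 0.196078
t(2,2) = 4.24 - 3.810·0.196078 = 3.493
Σt over all 7·3 pixels = 445563/8500 ≈ 52.4191765
V = pitch²·Σt = 1.33²·445563/8500 = 92.724

t(2,2)=3.493 V=92.724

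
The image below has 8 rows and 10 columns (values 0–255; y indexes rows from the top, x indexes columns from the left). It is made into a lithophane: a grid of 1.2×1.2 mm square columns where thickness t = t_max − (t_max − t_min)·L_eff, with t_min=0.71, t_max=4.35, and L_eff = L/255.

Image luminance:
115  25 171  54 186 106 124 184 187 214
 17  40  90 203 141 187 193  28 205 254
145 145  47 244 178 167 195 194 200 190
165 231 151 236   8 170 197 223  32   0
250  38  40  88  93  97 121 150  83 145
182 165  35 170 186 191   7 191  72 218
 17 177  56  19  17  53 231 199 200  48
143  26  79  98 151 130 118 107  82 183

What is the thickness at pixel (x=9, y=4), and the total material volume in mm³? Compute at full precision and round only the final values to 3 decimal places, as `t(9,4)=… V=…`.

span = t_max - t_min = 4.35 - 0.71 = 3.640
L(9,4) = 145, L_eff = 145/255 = 0.568627
t(9,4) = 4.35 - 3.640·0.568627 = 2.280
Σt over all 8·10 pixels = 1263182/6375 ≈ 198.1461961
V = pitch²·Σt = 1.2²·1263182/6375 = 285.331

t(9,4)=2.280 V=285.331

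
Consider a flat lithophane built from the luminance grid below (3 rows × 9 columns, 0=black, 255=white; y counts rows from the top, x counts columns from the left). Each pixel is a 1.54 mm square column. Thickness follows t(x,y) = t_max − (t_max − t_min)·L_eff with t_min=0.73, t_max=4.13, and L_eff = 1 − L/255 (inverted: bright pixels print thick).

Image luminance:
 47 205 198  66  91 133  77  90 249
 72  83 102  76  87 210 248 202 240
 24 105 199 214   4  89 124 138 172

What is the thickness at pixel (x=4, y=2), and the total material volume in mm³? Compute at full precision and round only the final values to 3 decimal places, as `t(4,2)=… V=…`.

t(4,2)=0.783 V=158.842

span = t_max - t_min = 4.13 - 0.73 = 3.400
L(4,2) = 4, L_eff = 1 - 4/255 = 0.984314 (inverted)
t(4,2) = 4.13 - 3.400·0.984314 = 0.783
Σt over all 3·9 pixels = 20093/300 ≈ 66.9766667
V = pitch²·Σt = 1.54²·20093/300 = 158.842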